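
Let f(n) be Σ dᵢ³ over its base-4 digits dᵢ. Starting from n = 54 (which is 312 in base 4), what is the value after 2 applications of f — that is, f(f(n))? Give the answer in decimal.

54 = (3,1,2)_4 → 3³ + 1³ + 2³ = 27 + 1 + 8 = 36
36 = (2,1,0)_4 → 2³ + 1³ + 0³ = 8 + 1 + 0 = 9

9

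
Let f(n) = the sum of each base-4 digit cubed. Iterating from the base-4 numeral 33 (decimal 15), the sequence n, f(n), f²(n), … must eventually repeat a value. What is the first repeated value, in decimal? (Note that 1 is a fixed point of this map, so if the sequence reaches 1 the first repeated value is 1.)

15 = (3,3)_4 → 3³ + 3³ = 54
54 = (3,1,2)_4 → 3³ + 1³ + 2³ = 36
36 = (2,1,0)_4 → 2³ + 1³ + 0³ = 9
9 = (2,1)_4 → 2³ + 1³ = 9  — 9 already appeared earlier.

9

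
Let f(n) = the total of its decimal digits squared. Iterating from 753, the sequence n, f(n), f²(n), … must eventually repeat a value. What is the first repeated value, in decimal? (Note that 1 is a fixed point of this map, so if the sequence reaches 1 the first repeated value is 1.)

753 → 7² + 5² + 3² = 49 + 25 + 9 = 83
83 → 8² + 3² = 64 + 9 = 73
73 → 7² + 3² = 49 + 9 = 58
58 → 5² + 8² = 25 + 64 = 89
89 → 8² + 9² = 64 + 81 = 145
145 → 1² + 4² + 5² = 1 + 16 + 25 = 42
42 → 4² + 2² = 16 + 4 = 20
20 → 2² + 0² = 4 + 0 = 4
4 → 4² = 16
16 → 1² + 6² = 1 + 36 = 37
37 → 3² + 7² = 9 + 49 = 58  — 58 already appeared earlier.

58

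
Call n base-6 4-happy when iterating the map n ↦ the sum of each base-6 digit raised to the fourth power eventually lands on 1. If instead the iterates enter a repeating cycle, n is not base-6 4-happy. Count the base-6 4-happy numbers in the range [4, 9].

1

4: 4 → 256 → 258 → 3 → 81 → 98 → 288 → 17 → 641 → 1522 → 259 → 4  (repeats 4)
5: 5 → 625 → 658 → 338 → 114 → 82 → 273 → 164 → 353 → 963 → 609 → 978 → 338  (repeats 338)
6: 6 → 1  (reaches 1)
7: 7 → 2 → 16 → 272 → 99 → 353 → 963 → 609 → 978 → 338 → 114 → 82 → 273 → 164 → 353  (repeats 353)
8: 8 → 17 → 641 → 1522 → 259 → 4 → 256 → 258 → 3 → 81 → 98 → 288 → 17  (repeats 17)
9: 9 → 82 → 273 → 164 → 353 → 963 → 609 → 978 → 338 → 114 → 82  (repeats 82)
base-6 4-happy: 6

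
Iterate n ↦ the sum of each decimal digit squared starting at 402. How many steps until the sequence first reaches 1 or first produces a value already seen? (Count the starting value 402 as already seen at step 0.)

9

402 → 4² + 0² + 2² = 16 + 0 + 4 = 20
20 → 2² + 0² = 4 + 0 = 4
4 → 4² = 16
16 → 1² + 6² = 1 + 36 = 37
37 → 3² + 7² = 9 + 49 = 58
58 → 5² + 8² = 25 + 64 = 89
89 → 8² + 9² = 64 + 81 = 145
145 → 1² + 4² + 5² = 1 + 16 + 25 = 42
42 → 4² + 2² = 16 + 4 = 20  — 20 repeats.
That took 9 steps.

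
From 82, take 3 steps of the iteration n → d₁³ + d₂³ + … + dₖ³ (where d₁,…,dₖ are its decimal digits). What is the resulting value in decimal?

55

82 → 520
520 → 133
133 → 55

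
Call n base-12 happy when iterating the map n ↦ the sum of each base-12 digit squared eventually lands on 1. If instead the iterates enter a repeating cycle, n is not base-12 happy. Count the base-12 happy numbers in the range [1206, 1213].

1

1206: 1206 → 116 → 145 → 2 → 4 → 16 → 17 → 26 → 8 → 64 → 41 → 34 → 104 → 128 → 164 → 66 → 61 → 26  (repeats 26)
1207: 1207 → 129 → 181 → 11 → 121 → 101 → 89 → 74 → 40 → 25 → 5 → 25  (repeats 25)
1208: 1208 → 144 → 1  (reaches 1)
1209: 1209 → 161 → 27 → 13 → 2 → 4 → 16 → 17 → 26 → 8 → 64 → 41 → 34 → 104 → 128 → 164 → 66 → 61 → 26  (repeats 26)
1210: 1210 → 180 → 10 → 100 → 80 → 100  (repeats 100)
1211: 1211 → 201 → 98 → 68 → 89 → 74 → 40 → 25 → 5 → 25  (repeats 25)
1212: 1212 → 89 → 74 → 40 → 25 → 5 → 25  (repeats 25)
1213: 1213 → 90 → 85 → 50 → 20 → 65 → 50  (repeats 50)
base-12 happy: 1208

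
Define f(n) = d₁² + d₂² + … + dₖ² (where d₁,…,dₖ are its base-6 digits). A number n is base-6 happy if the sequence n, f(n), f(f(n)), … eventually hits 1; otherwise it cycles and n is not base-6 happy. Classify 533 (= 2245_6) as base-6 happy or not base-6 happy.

533 = (2,2,4,5)_6 → 2² + 2² + 4² + 5² = 4 + 4 + 16 + 25 = 49
49 = (1,2,1)_6 → 1² + 2² + 1² = 1 + 4 + 1 = 6
6 = (1,0)_6 → 1² + 0² = 1 + 0 = 1  — reached 1.

base-6 happy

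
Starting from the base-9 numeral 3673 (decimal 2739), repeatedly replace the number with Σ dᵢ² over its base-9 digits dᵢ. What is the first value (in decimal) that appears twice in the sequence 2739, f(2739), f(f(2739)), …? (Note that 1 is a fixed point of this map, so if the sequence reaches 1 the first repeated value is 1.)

2739 = (3,6,7,3)_9 → 3² + 6² + 7² + 3² = 9 + 36 + 49 + 9 = 103
103 = (1,2,4)_9 → 1² + 2² + 4² = 1 + 4 + 16 = 21
21 = (2,3)_9 → 2² + 3² = 4 + 9 = 13
13 = (1,4)_9 → 1² + 4² = 1 + 16 = 17
17 = (1,8)_9 → 1² + 8² = 1 + 64 = 65
65 = (7,2)_9 → 7² + 2² = 49 + 4 = 53
53 = (5,8)_9 → 5² + 8² = 25 + 64 = 89
89 = (1,0,8)_9 → 1² + 0² + 8² = 1 + 0 + 64 = 65  — 65 already appeared earlier.

65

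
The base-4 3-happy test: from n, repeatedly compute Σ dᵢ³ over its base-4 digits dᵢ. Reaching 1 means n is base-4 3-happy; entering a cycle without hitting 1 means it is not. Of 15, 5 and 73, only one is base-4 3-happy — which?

15: 15 → 54 → 36 → 9 → 9  — repeats 9 (not base-4 3-happy)
5: 5 → 2 → 8 → 8  — repeats 8 (not base-4 3-happy)
73: 73 → 10 → 16 → 1  — reaches 1 (base-4 3-happy)

73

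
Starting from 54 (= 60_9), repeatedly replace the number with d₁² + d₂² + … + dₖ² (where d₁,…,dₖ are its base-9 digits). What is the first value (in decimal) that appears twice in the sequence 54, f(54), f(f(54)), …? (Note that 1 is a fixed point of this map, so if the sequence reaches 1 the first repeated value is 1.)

50

54 = (6,0)_9 → 6² + 0² = 36 + 0 = 36
36 = (4,0)_9 → 4² + 0² = 16 + 0 = 16
16 = (1,7)_9 → 1² + 7² = 1 + 49 = 50
50 = (5,5)_9 → 5² + 5² = 25 + 25 = 50  — 50 already appeared earlier.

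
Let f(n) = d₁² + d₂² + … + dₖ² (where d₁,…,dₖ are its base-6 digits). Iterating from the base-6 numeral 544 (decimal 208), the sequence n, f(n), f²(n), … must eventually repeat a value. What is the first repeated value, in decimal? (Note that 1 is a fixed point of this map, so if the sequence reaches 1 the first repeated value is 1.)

208 = (5,4,4)_6 → 5² + 4² + 4² = 57
57 = (1,3,3)_6 → 1² + 3² + 3² = 19
19 = (3,1)_6 → 3² + 1² = 10
10 = (1,4)_6 → 1² + 4² = 17
17 = (2,5)_6 → 2² + 5² = 29
29 = (4,5)_6 → 4² + 5² = 41
41 = (1,0,5)_6 → 1² + 0² + 5² = 26
26 = (4,2)_6 → 4² + 2² = 20
20 = (3,2)_6 → 3² + 2² = 13
13 = (2,1)_6 → 2² + 1² = 5
5 = (5)_6 → 5² = 25
25 = (4,1)_6 → 4² + 1² = 17  — 17 already appeared earlier.

17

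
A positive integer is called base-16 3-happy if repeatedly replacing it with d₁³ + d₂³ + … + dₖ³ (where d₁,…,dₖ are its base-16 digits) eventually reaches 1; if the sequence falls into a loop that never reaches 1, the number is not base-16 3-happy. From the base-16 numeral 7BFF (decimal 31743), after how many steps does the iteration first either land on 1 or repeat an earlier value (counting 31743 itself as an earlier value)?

10

31743 = (7,11,15,15)_16 → 7³ + 11³ + 15³ + 15³ = 8424
8424 = (2,0,14,8)_16 → 2³ + 0³ + 14³ + 8³ = 3264
3264 = (12,12,0)_16 → 12³ + 12³ + 0³ = 3456
3456 = (13,8,0)_16 → 13³ + 8³ + 0³ = 2709
2709 = (10,9,5)_16 → 10³ + 9³ + 5³ = 1854
1854 = (7,3,14)_16 → 7³ + 3³ + 14³ = 3114
3114 = (12,2,10)_16 → 12³ + 2³ + 10³ = 2736
2736 = (10,11,0)_16 → 10³ + 11³ + 0³ = 2331
2331 = (9,1,11)_16 → 9³ + 1³ + 11³ = 2061
2061 = (8,0,13)_16 → 8³ + 0³ + 13³ = 2709  — 2709 repeats.
That took 10 steps.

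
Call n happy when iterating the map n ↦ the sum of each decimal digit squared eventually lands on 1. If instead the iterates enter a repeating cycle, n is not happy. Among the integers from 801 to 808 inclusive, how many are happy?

801: 801 → 65 → 61 → 37 → 58 → 89 → 145 → 42 → 20 → 4 → 16 → 37  — not happy
802: 802 → 68 → 100 → 1  — happy
803: 803 → 73 → 58 → 89 → 145 → 42 → 20 → 4 → 16 → 37 → 58  — not happy
804: 804 → 80 → 64 → 52 → 29 → 85 → 89 → 145 → 42 → 20 → 4 → 16 → 37 → 58 → 89  — not happy
805: 805 → 89 → 145 → 42 → 20 → 4 → 16 → 37 → 58 → 89  — not happy
806: 806 → 100 → 1  — happy
807: 807 → 113 → 11 → 2 → 4 → 16 → 37 → 58 → 89 → 145 → 42 → 20 → 4  — not happy
808: 808 → 128 → 69 → 117 → 51 → 26 → 40 → 16 → 37 → 58 → 89 → 145 → 42 → 20 → 4 → 16  — not happy
happy: 802, 806

2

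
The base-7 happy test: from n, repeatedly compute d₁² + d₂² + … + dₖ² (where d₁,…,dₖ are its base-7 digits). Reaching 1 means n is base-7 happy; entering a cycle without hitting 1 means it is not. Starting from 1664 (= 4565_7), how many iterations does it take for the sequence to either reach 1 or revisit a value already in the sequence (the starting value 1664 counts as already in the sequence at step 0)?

9

1664 = (4,5,6,5)_7 → 4² + 5² + 6² + 5² = 16 + 25 + 36 + 25 = 102
102 = (2,0,4)_7 → 2² + 0² + 4² = 4 + 0 + 16 = 20
20 = (2,6)_7 → 2² + 6² = 4 + 36 = 40
40 = (5,5)_7 → 5² + 5² = 25 + 25 = 50
50 = (1,0,1)_7 → 1² + 0² + 1² = 1 + 0 + 1 = 2
2 = (2)_7 → 2² = 4
4 = (4)_7 → 4² = 16
16 = (2,2)_7 → 2² + 2² = 4 + 4 = 8
8 = (1,1)_7 → 1² + 1² = 1 + 1 = 2  — 2 repeats.
That took 9 steps.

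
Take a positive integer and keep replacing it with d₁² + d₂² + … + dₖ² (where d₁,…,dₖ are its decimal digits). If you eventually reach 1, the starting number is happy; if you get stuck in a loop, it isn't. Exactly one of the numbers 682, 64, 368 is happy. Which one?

368

682: 682 → 104 → 17 → 50 → 25 → 29 → 85 → 89 → 145 → 42 → 20 → 4 → 16 → 37 → 58 → 89  — repeats 89 (not happy)
64: 64 → 52 → 29 → 85 → 89 → 145 → 42 → 20 → 4 → 16 → 37 → 58 → 89  — repeats 89 (not happy)
368: 368 → 109 → 82 → 68 → 100 → 1  — reaches 1 (happy)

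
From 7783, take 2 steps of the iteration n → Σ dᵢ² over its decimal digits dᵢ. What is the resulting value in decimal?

51

7783 → 7² + 7² + 8² + 3² = 49 + 49 + 64 + 9 = 171
171 → 1² + 7² + 1² = 1 + 49 + 1 = 51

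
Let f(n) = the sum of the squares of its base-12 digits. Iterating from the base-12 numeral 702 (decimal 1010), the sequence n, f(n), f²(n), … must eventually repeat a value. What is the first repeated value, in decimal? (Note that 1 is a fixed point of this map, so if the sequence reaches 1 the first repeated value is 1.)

41

1010 = (7,0,2)_12 → 7² + 0² + 2² = 49 + 0 + 4 = 53
53 = (4,5)_12 → 4² + 5² = 16 + 25 = 41
41 = (3,5)_12 → 3² + 5² = 9 + 25 = 34
34 = (2,10)_12 → 2² + 10² = 4 + 100 = 104
104 = (8,8)_12 → 8² + 8² = 64 + 64 = 128
128 = (10,8)_12 → 10² + 8² = 100 + 64 = 164
164 = (1,1,8)_12 → 1² + 1² + 8² = 1 + 1 + 64 = 66
66 = (5,6)_12 → 5² + 6² = 25 + 36 = 61
61 = (5,1)_12 → 5² + 1² = 25 + 1 = 26
26 = (2,2)_12 → 2² + 2² = 4 + 4 = 8
8 = (8)_12 → 8² = 64
64 = (5,4)_12 → 5² + 4² = 25 + 16 = 41  — 41 already appeared earlier.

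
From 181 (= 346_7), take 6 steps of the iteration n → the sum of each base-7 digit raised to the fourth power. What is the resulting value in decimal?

2593

181 = (3,4,6)_7 → 3⁴ + 4⁴ + 6⁴ = 1633
1633 = (4,5,2,2)_7 → 4⁴ + 5⁴ + 2⁴ + 2⁴ = 913
913 = (2,4,4,3)_7 → 2⁴ + 4⁴ + 4⁴ + 3⁴ = 609
609 = (1,5,3,0)_7 → 1⁴ + 5⁴ + 3⁴ + 0⁴ = 707
707 = (2,0,3,0)_7 → 2⁴ + 0⁴ + 3⁴ + 0⁴ = 97
97 = (1,6,6)_7 → 1⁴ + 6⁴ + 6⁴ = 2593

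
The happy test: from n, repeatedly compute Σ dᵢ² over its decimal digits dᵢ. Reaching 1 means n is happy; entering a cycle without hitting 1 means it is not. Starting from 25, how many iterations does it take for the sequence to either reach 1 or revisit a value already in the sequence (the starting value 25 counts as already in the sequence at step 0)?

11

25 → 2² + 5² = 4 + 25 = 29
29 → 2² + 9² = 4 + 81 = 85
85 → 8² + 5² = 64 + 25 = 89
89 → 8² + 9² = 64 + 81 = 145
145 → 1² + 4² + 5² = 1 + 16 + 25 = 42
42 → 4² + 2² = 16 + 4 = 20
20 → 2² + 0² = 4 + 0 = 4
4 → 4² = 16
16 → 1² + 6² = 1 + 36 = 37
37 → 3² + 7² = 9 + 49 = 58
58 → 5² + 8² = 25 + 64 = 89  — 89 repeats.
That took 11 steps.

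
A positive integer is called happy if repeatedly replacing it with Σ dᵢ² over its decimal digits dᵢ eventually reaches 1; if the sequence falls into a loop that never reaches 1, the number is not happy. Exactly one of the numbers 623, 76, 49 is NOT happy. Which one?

76

623: 623 → 49 → 97 → 130 → 10 → 1  — reaches 1 (happy)
76: 76 → 85 → 89 → 145 → 42 → 20 → 4 → 16 → 37 → 58 → 89  — repeats 89 (not happy)
49: 49 → 97 → 130 → 10 → 1  — reaches 1 (happy)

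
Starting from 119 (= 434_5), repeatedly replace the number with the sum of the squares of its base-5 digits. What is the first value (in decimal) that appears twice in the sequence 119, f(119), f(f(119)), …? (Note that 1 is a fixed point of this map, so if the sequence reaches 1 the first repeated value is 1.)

119 = (4,3,4)_5 → 4² + 3² + 4² = 16 + 9 + 16 = 41
41 = (1,3,1)_5 → 1² + 3² + 1² = 1 + 9 + 1 = 11
11 = (2,1)_5 → 2² + 1² = 4 + 1 = 5
5 = (1,0)_5 → 1² + 0² = 1 + 0 = 1  — reached the fixed point 1.
1 → 1, so 1 is the first repeated value.

1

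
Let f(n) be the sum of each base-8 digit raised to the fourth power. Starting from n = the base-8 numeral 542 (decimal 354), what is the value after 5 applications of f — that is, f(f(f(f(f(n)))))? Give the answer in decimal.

97

354 = (5,4,2)_8 → 5⁴ + 4⁴ + 2⁴ = 897
897 = (1,6,0,1)_8 → 1⁴ + 6⁴ + 0⁴ + 1⁴ = 1298
1298 = (2,4,2,2)_8 → 2⁴ + 4⁴ + 2⁴ + 2⁴ = 304
304 = (4,6,0)_8 → 4⁴ + 6⁴ + 0⁴ = 1552
1552 = (3,0,2,0)_8 → 3⁴ + 0⁴ + 2⁴ + 0⁴ = 97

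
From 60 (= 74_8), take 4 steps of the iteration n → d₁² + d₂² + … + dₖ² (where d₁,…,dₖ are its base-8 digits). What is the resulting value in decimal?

16

60 = (7,4)_8 → 65
65 = (1,0,1)_8 → 2
2 = (2)_8 → 4
4 = (4)_8 → 16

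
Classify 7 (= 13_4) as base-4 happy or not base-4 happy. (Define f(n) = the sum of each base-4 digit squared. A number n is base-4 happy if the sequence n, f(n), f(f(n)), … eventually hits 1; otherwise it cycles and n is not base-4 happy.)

7 = (1,3)_4 → 1² + 3² = 10
10 = (2,2)_4 → 2² + 2² = 8
8 = (2,0)_4 → 2² + 0² = 4
4 = (1,0)_4 → 1² + 0² = 1  — reached 1.

base-4 happy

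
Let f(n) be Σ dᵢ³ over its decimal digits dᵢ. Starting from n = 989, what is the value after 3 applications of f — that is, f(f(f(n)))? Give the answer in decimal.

371

989 → 9³ + 8³ + 9³ = 1970
1970 → 1³ + 9³ + 7³ + 0³ = 1073
1073 → 1³ + 0³ + 7³ + 3³ = 371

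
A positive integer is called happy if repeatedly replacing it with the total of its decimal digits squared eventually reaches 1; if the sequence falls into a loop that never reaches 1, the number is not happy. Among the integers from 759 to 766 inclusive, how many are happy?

759: 759 → 155 → 51 → 26 → 40 → 16 → 37 → 58 → 89 → 145 → 42 → 20 → 4 → 16  (repeats 16)
760: 760 → 85 → 89 → 145 → 42 → 20 → 4 → 16 → 37 → 58 → 89  (repeats 89)
761: 761 → 86 → 100 → 1  (reaches 1)
762: 762 → 89 → 145 → 42 → 20 → 4 → 16 → 37 → 58 → 89  (repeats 89)
763: 763 → 94 → 97 → 130 → 10 → 1  (reaches 1)
764: 764 → 101 → 2 → 4 → 16 → 37 → 58 → 89 → 145 → 42 → 20 → 4  (repeats 4)
765: 765 → 110 → 2 → 4 → 16 → 37 → 58 → 89 → 145 → 42 → 20 → 4  (repeats 4)
766: 766 → 121 → 6 → 36 → 45 → 41 → 17 → 50 → 25 → 29 → 85 → 89 → 145 → 42 → 20 → 4 → 16 → 37 → 58 → 89  (repeats 89)
happy: 761, 763

2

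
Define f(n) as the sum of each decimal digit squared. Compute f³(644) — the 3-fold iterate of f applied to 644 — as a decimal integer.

644 → 6² + 4² + 4² = 68
68 → 6² + 8² = 100
100 → 1² + 0² + 0² = 1

1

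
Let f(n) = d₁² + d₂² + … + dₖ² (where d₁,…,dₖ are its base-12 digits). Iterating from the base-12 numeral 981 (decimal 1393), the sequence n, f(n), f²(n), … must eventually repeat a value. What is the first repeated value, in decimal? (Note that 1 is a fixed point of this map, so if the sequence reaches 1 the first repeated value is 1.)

5

1393 = (9,8,1)_12 → 9² + 8² + 1² = 146
146 = (1,0,2)_12 → 1² + 0² + 2² = 5
5 = (5)_12 → 5² = 25
25 = (2,1)_12 → 2² + 1² = 5  — 5 already appeared earlier.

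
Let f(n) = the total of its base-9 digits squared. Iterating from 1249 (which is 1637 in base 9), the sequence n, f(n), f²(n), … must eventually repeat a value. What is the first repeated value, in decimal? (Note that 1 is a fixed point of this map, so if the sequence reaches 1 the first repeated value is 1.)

1

1249 = (1,6,3,7)_9 → 1² + 6² + 3² + 7² = 1 + 36 + 9 + 49 = 95
95 = (1,1,5)_9 → 1² + 1² + 5² = 1 + 1 + 25 = 27
27 = (3,0)_9 → 3² + 0² = 9 + 0 = 9
9 = (1,0)_9 → 1² + 0² = 1 + 0 = 1  — reached the fixed point 1.
1 → 1, so 1 is the first repeated value.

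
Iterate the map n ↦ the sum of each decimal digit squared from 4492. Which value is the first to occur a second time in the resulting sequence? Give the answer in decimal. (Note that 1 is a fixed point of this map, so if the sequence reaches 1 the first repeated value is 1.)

16

4492 → 117
117 → 51
51 → 26
26 → 40
40 → 16
16 → 37
37 → 58
58 → 89
89 → 145
145 → 42
42 → 20
20 → 4
4 → 16  — 16 already appeared earlier.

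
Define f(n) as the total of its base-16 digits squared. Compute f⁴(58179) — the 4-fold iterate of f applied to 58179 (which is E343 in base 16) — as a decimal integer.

58179 = (14,3,4,3)_16 → 14² + 3² + 4² + 3² = 230
230 = (14,6)_16 → 14² + 6² = 232
232 = (14,8)_16 → 14² + 8² = 260
260 = (1,0,4)_16 → 1² + 0² + 4² = 17

17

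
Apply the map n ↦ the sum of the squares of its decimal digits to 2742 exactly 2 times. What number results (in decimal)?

58

2742 → 2² + 7² + 4² + 2² = 4 + 49 + 16 + 4 = 73
73 → 7² + 3² = 49 + 9 = 58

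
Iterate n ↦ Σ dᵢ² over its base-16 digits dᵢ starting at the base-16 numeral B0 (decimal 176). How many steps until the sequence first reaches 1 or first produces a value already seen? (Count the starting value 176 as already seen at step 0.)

176 = (11,0)_16 → 11² + 0² = 121
121 = (7,9)_16 → 7² + 9² = 130
130 = (8,2)_16 → 8² + 2² = 68
68 = (4,4)_16 → 4² + 4² = 32
32 = (2,0)_16 → 2² + 0² = 4
4 = (4)_16 → 4² = 16
16 = (1,0)_16 → 1² + 0² = 1  — reached 1.
That took 7 steps.

7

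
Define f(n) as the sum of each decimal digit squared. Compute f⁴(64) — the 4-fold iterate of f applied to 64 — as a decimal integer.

89

64 → 6² + 4² = 52
52 → 5² + 2² = 29
29 → 2² + 9² = 85
85 → 8² + 5² = 89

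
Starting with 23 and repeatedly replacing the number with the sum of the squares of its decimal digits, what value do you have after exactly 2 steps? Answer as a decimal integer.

10

23 → 13
13 → 10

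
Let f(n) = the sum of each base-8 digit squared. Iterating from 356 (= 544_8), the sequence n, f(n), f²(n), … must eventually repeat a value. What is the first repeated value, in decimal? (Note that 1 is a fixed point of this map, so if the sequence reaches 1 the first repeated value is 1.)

356 = (5,4,4)_8 → 57
57 = (7,1)_8 → 50
50 = (6,2)_8 → 40
40 = (5,0)_8 → 25
25 = (3,1)_8 → 10
10 = (1,2)_8 → 5
5 = (5)_8 → 25  — 25 already appeared earlier.

25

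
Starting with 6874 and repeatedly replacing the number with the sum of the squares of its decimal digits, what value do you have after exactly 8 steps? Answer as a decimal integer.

6874 → 6² + 8² + 7² + 4² = 165
165 → 1² + 6² + 5² = 62
62 → 6² + 2² = 40
40 → 4² + 0² = 16
16 → 1² + 6² = 37
37 → 3² + 7² = 58
58 → 5² + 8² = 89
89 → 8² + 9² = 145

145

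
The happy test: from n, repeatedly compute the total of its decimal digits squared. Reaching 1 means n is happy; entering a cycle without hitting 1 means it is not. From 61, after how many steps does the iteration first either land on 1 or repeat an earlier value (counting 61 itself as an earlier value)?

9

61 → 6² + 1² = 37
37 → 3² + 7² = 58
58 → 5² + 8² = 89
89 → 8² + 9² = 145
145 → 1² + 4² + 5² = 42
42 → 4² + 2² = 20
20 → 2² + 0² = 4
4 → 4² = 16
16 → 1² + 6² = 37  — 37 repeats.
That took 9 steps.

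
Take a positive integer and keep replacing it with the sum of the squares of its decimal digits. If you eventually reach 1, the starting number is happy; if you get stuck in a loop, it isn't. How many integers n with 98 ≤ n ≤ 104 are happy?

98: 98 → 145 → 42 → 20 → 4 → 16 → 37 → 58 → 89 → 145  — not happy
99: 99 → 162 → 41 → 17 → 50 → 25 → 29 → 85 → 89 → 145 → 42 → 20 → 4 → 16 → 37 → 58 → 89  — not happy
100: 100 → 1  — happy
101: 101 → 2 → 4 → 16 → 37 → 58 → 89 → 145 → 42 → 20 → 4  — not happy
102: 102 → 5 → 25 → 29 → 85 → 89 → 145 → 42 → 20 → 4 → 16 → 37 → 58 → 89  — not happy
103: 103 → 10 → 1  — happy
104: 104 → 17 → 50 → 25 → 29 → 85 → 89 → 145 → 42 → 20 → 4 → 16 → 37 → 58 → 89  — not happy
happy: 100, 103

2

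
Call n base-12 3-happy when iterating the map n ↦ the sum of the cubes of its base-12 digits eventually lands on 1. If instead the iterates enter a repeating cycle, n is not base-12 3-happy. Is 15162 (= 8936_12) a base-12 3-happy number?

15162 = (8,9,3,6)_12 → 8³ + 9³ + 3³ + 6³ = 512 + 729 + 27 + 216 = 1484
1484 = (10,3,8)_12 → 10³ + 3³ + 8³ = 1000 + 27 + 512 = 1539
1539 = (10,8,3)_12 → 10³ + 8³ + 3³ = 1000 + 512 + 27 = 1539  — 1539 already seen; the sequence cycles without reaching 1.

not base-12 3-happy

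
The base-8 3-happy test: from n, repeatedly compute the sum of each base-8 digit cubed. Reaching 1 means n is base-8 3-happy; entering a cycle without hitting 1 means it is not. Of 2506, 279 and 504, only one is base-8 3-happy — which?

504

2506: 2506 → 416 → 280 → 91 → 55 → 559 → 469 → 476 → 434 → 440 → 559  — repeats 559 (not base-8 3-happy)
279: 279 → 415 → 586 → 11 → 28 → 91 → 55 → 559 → 469 → 476 → 434 → 440 → 559  — repeats 559 (not base-8 3-happy)
504: 504 → 686 → 350 → 368 → 341 → 258 → 72 → 2 → 8 → 1  — reaches 1 (base-8 3-happy)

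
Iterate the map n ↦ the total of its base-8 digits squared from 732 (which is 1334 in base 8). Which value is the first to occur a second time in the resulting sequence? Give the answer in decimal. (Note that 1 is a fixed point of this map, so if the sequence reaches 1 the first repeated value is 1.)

732 = (1,3,3,4)_8 → 1² + 3² + 3² + 4² = 35
35 = (4,3)_8 → 4² + 3² = 25
25 = (3,1)_8 → 3² + 1² = 10
10 = (1,2)_8 → 1² + 2² = 5
5 = (5)_8 → 5² = 25  — 25 already appeared earlier.

25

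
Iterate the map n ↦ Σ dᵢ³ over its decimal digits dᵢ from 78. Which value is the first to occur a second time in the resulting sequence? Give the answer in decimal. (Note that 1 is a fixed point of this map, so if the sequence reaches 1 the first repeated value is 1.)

78 → 7³ + 8³ = 343 + 512 = 855
855 → 8³ + 5³ + 5³ = 512 + 125 + 125 = 762
762 → 7³ + 6³ + 2³ = 343 + 216 + 8 = 567
567 → 5³ + 6³ + 7³ = 125 + 216 + 343 = 684
684 → 6³ + 8³ + 4³ = 216 + 512 + 64 = 792
792 → 7³ + 9³ + 2³ = 343 + 729 + 8 = 1080
1080 → 1³ + 0³ + 8³ + 0³ = 1 + 0 + 512 + 0 = 513
513 → 5³ + 1³ + 3³ = 125 + 1 + 27 = 153
153 → 1³ + 5³ + 3³ = 1 + 125 + 27 = 153  — 153 already appeared earlier.

153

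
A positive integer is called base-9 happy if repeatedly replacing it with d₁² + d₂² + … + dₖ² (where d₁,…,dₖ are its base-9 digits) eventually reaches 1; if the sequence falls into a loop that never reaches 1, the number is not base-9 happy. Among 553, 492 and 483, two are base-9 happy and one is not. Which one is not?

553: 553 → 101 → 9 → 1  — reaches 1 (base-9 happy)
492: 492 → 72 → 64 → 50 → 50  — repeats 50 (not base-9 happy)
483: 483 → 125 → 81 → 1  — reaches 1 (base-9 happy)

492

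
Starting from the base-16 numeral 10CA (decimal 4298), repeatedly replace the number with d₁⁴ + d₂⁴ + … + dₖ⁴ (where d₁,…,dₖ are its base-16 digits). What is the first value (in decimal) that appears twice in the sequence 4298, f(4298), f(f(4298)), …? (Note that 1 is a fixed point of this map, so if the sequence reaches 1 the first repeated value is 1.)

30737

4298 = (1,0,12,10)_16 → 1⁴ + 0⁴ + 12⁴ + 10⁴ = 1 + 0 + 20736 + 10000 = 30737
30737 = (7,8,1,1)_16 → 7⁴ + 8⁴ + 1⁴ + 1⁴ = 2401 + 4096 + 1 + 1 = 6499
6499 = (1,9,6,3)_16 → 1⁴ + 9⁴ + 6⁴ + 3⁴ = 1 + 6561 + 1296 + 81 = 7939
7939 = (1,15,0,3)_16 → 1⁴ + 15⁴ + 0⁴ + 3⁴ = 1 + 50625 + 0 + 81 = 50707
50707 = (12,6,1,3)_16 → 12⁴ + 6⁴ + 1⁴ + 3⁴ = 20736 + 1296 + 1 + 81 = 22114
22114 = (5,6,6,2)_16 → 5⁴ + 6⁴ + 6⁴ + 2⁴ = 625 + 1296 + 1296 + 16 = 3233
3233 = (12,10,1)_16 → 12⁴ + 10⁴ + 1⁴ = 20736 + 10000 + 1 = 30737  — 30737 already appeared earlier.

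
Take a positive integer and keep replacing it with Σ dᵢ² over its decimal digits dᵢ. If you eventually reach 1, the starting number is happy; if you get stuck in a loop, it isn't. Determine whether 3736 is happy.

happy

3736 → 3² + 7² + 3² + 6² = 103
103 → 1² + 0² + 3² = 10
10 → 1² + 0² = 1  — reached 1.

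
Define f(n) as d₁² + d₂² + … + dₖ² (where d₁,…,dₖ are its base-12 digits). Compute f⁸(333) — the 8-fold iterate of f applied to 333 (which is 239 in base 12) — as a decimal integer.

104

333 = (2,3,9)_12 → 2² + 3² + 9² = 94
94 = (7,10)_12 → 7² + 10² = 149
149 = (1,0,5)_12 → 1² + 0² + 5² = 26
26 = (2,2)_12 → 2² + 2² = 8
8 = (8)_12 → 8² = 64
64 = (5,4)_12 → 5² + 4² = 41
41 = (3,5)_12 → 3² + 5² = 34
34 = (2,10)_12 → 2² + 10² = 104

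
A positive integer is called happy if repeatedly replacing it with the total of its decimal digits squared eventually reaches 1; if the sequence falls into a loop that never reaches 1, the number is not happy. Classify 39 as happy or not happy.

39 → 3² + 9² = 90
90 → 9² + 0² = 81
81 → 8² + 1² = 65
65 → 6² + 5² = 61
61 → 6² + 1² = 37
37 → 3² + 7² = 58
58 → 5² + 8² = 89
89 → 8² + 9² = 145
145 → 1² + 4² + 5² = 42
42 → 4² + 2² = 20
20 → 2² + 0² = 4
4 → 4² = 16
16 → 1² + 6² = 37  — 37 already seen; the sequence cycles without reaching 1.

not happy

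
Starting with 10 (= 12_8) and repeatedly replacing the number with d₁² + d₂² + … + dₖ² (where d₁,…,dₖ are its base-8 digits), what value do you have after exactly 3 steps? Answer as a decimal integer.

10 = (1,2)_8 → 1² + 2² = 1 + 4 = 5
5 = (5)_8 → 5² = 25
25 = (3,1)_8 → 3² + 1² = 9 + 1 = 10

10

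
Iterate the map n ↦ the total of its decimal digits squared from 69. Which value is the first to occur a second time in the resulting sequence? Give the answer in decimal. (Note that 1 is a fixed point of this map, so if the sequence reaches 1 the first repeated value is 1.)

16

69 → 6² + 9² = 36 + 81 = 117
117 → 1² + 1² + 7² = 1 + 1 + 49 = 51
51 → 5² + 1² = 25 + 1 = 26
26 → 2² + 6² = 4 + 36 = 40
40 → 4² + 0² = 16 + 0 = 16
16 → 1² + 6² = 1 + 36 = 37
37 → 3² + 7² = 9 + 49 = 58
58 → 5² + 8² = 25 + 64 = 89
89 → 8² + 9² = 64 + 81 = 145
145 → 1² + 4² + 5² = 1 + 16 + 25 = 42
42 → 4² + 2² = 16 + 4 = 20
20 → 2² + 0² = 4 + 0 = 4
4 → 4² = 16  — 16 already appeared earlier.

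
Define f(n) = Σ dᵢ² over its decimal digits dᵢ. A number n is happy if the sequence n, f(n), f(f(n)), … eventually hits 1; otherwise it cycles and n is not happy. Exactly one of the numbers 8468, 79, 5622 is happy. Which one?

79

8468: 8468 → 180 → 65 → 61 → 37 → 58 → 89 → 145 → 42 → 20 → 4 → 16 → 37  — repeats 37 (not happy)
79: 79 → 130 → 10 → 1  — reaches 1 (happy)
5622: 5622 → 69 → 117 → 51 → 26 → 40 → 16 → 37 → 58 → 89 → 145 → 42 → 20 → 4 → 16  — repeats 16 (not happy)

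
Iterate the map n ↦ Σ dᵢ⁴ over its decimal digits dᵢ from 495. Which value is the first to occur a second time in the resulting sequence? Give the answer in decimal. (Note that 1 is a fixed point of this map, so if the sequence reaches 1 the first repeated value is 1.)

4179

495 → 7442
7442 → 2929
2929 → 13154
13154 → 964
964 → 8113
8113 → 4179
4179 → 9219
9219 → 13139
13139 → 6725
6725 → 4338
4338 → 4514
4514 → 1138
1138 → 4179  — 4179 already appeared earlier.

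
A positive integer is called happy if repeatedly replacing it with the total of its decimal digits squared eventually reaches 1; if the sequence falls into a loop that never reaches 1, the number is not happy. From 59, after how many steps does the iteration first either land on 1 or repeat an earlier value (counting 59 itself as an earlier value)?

10

59 → 5² + 9² = 25 + 81 = 106
106 → 1² + 0² + 6² = 1 + 0 + 36 = 37
37 → 3² + 7² = 9 + 49 = 58
58 → 5² + 8² = 25 + 64 = 89
89 → 8² + 9² = 64 + 81 = 145
145 → 1² + 4² + 5² = 1 + 16 + 25 = 42
42 → 4² + 2² = 16 + 4 = 20
20 → 2² + 0² = 4 + 0 = 4
4 → 4² = 16
16 → 1² + 6² = 1 + 36 = 37  — 37 repeats.
That took 10 steps.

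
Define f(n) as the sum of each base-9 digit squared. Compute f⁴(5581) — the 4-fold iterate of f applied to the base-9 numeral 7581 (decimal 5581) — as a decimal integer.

65

5581 = (7,5,8,1)_9 → 7² + 5² + 8² + 1² = 49 + 25 + 64 + 1 = 139
139 = (1,6,4)_9 → 1² + 6² + 4² = 1 + 36 + 16 = 53
53 = (5,8)_9 → 5² + 8² = 25 + 64 = 89
89 = (1,0,8)_9 → 1² + 0² + 8² = 1 + 0 + 64 = 65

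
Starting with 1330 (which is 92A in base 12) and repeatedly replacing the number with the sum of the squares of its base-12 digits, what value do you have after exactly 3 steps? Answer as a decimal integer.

125

1330 = (9,2,10)_12 → 185
185 = (1,3,5)_12 → 35
35 = (2,11)_12 → 125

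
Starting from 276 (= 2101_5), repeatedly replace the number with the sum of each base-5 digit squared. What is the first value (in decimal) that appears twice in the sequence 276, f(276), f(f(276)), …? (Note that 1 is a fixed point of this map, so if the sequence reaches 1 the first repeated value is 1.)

276 = (2,1,0,1)_5 → 6
6 = (1,1)_5 → 2
2 = (2)_5 → 4
4 = (4)_5 → 16
16 = (3,1)_5 → 10
10 = (2,0)_5 → 4  — 4 already appeared earlier.

4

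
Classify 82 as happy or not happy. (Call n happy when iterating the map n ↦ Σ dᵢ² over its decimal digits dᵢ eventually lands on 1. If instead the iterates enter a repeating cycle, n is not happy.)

82 → 8² + 2² = 64 + 4 = 68
68 → 6² + 8² = 36 + 64 = 100
100 → 1² + 0² + 0² = 1 + 0 + 0 = 1  — reached 1.

happy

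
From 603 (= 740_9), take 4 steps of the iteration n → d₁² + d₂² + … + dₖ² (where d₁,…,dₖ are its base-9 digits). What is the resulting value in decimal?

65

603 = (7,4,0)_9 → 7² + 4² + 0² = 65
65 = (7,2)_9 → 7² + 2² = 53
53 = (5,8)_9 → 5² + 8² = 89
89 = (1,0,8)_9 → 1² + 0² + 8² = 65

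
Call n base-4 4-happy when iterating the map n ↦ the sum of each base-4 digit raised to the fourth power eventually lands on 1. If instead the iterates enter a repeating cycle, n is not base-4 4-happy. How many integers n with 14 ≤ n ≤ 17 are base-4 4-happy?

3

14: 14 → 97 → 18 → 17 → 2 → 16 → 1  (reaches 1)
15: 15 → 162 → 48 → 81 → 3 → 81  (repeats 81)
16: 16 → 1  (reaches 1)
17: 17 → 2 → 16 → 1  (reaches 1)
base-4 4-happy: 14, 16, 17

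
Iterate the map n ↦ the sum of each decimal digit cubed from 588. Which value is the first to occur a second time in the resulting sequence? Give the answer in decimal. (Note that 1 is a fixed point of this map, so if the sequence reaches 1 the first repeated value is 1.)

588 → 1149
1149 → 795
795 → 1197
1197 → 1074
1074 → 408
408 → 576
576 → 684
684 → 792
792 → 1080
1080 → 513
513 → 153
153 → 153  — 153 already appeared earlier.

153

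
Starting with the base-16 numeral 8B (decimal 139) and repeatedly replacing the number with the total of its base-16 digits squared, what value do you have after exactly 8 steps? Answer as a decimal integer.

139 = (8,11)_16 → 8² + 11² = 185
185 = (11,9)_16 → 11² + 9² = 202
202 = (12,10)_16 → 12² + 10² = 244
244 = (15,4)_16 → 15² + 4² = 241
241 = (15,1)_16 → 15² + 1² = 226
226 = (14,2)_16 → 14² + 2² = 200
200 = (12,8)_16 → 12² + 8² = 208
208 = (13,0)_16 → 13² + 0² = 169

169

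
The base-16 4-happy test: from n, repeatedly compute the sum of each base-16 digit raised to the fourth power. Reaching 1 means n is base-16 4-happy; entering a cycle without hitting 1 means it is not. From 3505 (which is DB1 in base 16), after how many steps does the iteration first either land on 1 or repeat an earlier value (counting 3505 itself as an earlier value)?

3505 = (13,11,1)_16 → 13⁴ + 11⁴ + 1⁴ = 43203
43203 = (10,8,12,3)_16 → 10⁴ + 8⁴ + 12⁴ + 3⁴ = 34913
34913 = (8,8,6,1)_16 → 8⁴ + 8⁴ + 6⁴ + 1⁴ = 9489
9489 = (2,5,1,1)_16 → 2⁴ + 5⁴ + 1⁴ + 1⁴ = 643
643 = (2,8,3)_16 → 2⁴ + 8⁴ + 3⁴ = 4193
4193 = (1,0,6,1)_16 → 1⁴ + 0⁴ + 6⁴ + 1⁴ = 1298
1298 = (5,1,2)_16 → 5⁴ + 1⁴ + 2⁴ = 642
642 = (2,8,2)_16 → 2⁴ + 8⁴ + 2⁴ = 4128
4128 = (1,0,2,0)_16 → 1⁴ + 0⁴ + 2⁴ + 0⁴ = 17
17 = (1,1)_16 → 1⁴ + 1⁴ = 2
2 = (2)_16 → 2⁴ = 16
16 = (1,0)_16 → 1⁴ + 0⁴ = 1  — reached 1.
That took 12 steps.

12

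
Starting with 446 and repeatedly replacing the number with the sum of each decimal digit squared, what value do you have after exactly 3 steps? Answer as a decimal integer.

446 → 4² + 4² + 6² = 16 + 16 + 36 = 68
68 → 6² + 8² = 36 + 64 = 100
100 → 1² + 0² + 0² = 1 + 0 + 0 = 1

1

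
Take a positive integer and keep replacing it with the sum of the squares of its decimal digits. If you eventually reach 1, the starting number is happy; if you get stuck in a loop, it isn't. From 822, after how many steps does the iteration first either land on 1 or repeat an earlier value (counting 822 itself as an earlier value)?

822 → 8² + 2² + 2² = 72
72 → 7² + 2² = 53
53 → 5² + 3² = 34
34 → 3² + 4² = 25
25 → 2² + 5² = 29
29 → 2² + 9² = 85
85 → 8² + 5² = 89
89 → 8² + 9² = 145
145 → 1² + 4² + 5² = 42
42 → 4² + 2² = 20
20 → 2² + 0² = 4
4 → 4² = 16
16 → 1² + 6² = 37
37 → 3² + 7² = 58
58 → 5² + 8² = 89  — 89 repeats.
That took 15 steps.

15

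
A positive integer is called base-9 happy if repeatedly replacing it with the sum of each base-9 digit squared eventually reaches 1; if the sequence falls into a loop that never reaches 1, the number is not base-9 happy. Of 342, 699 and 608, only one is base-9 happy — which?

342: 342 → 20 → 8 → 64 → 50 → 50  — repeats 50 (not base-9 happy)
699: 699 → 125 → 81 → 1  — reaches 1 (base-9 happy)
608: 608 → 90 → 2 → 4 → 16 → 50 → 50  — repeats 50 (not base-9 happy)

699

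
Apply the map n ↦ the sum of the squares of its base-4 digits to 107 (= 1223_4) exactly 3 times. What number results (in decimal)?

2

107 = (1,2,2,3)_4 → 18
18 = (1,0,2)_4 → 5
5 = (1,1)_4 → 2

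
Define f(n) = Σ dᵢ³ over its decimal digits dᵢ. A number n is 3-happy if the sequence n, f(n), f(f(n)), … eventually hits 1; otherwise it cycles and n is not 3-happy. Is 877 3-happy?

877 → 8³ + 7³ + 7³ = 512 + 343 + 343 = 1198
1198 → 1³ + 1³ + 9³ + 8³ = 1 + 1 + 729 + 512 = 1243
1243 → 1³ + 2³ + 4³ + 3³ = 1 + 8 + 64 + 27 = 100
100 → 1³ + 0³ + 0³ = 1 + 0 + 0 = 1  — reached 1.

3-happy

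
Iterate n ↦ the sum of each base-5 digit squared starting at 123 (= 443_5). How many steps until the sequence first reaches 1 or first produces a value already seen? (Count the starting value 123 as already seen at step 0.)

123 = (4,4,3)_5 → 4² + 4² + 3² = 16 + 16 + 9 = 41
41 = (1,3,1)_5 → 1² + 3² + 1² = 1 + 9 + 1 = 11
11 = (2,1)_5 → 2² + 1² = 4 + 1 = 5
5 = (1,0)_5 → 1² + 0² = 1 + 0 = 1  — reached 1.
That took 4 steps.

4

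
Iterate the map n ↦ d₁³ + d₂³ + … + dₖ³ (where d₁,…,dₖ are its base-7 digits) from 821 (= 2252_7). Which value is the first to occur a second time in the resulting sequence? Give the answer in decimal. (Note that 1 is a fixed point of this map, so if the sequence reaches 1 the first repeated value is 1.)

35

821 = (2,2,5,2)_7 → 2³ + 2³ + 5³ + 2³ = 8 + 8 + 125 + 8 = 149
149 = (3,0,2)_7 → 3³ + 0³ + 2³ = 27 + 0 + 8 = 35
35 = (5,0)_7 → 5³ + 0³ = 125 + 0 = 125
125 = (2,3,6)_7 → 2³ + 3³ + 6³ = 8 + 27 + 216 = 251
251 = (5,0,6)_7 → 5³ + 0³ + 6³ = 125 + 0 + 216 = 341
341 = (6,6,5)_7 → 6³ + 6³ + 5³ = 216 + 216 + 125 = 557
557 = (1,4,2,4)_7 → 1³ + 4³ + 2³ + 4³ = 1 + 64 + 8 + 64 = 137
137 = (2,5,4)_7 → 2³ + 5³ + 4³ = 8 + 125 + 64 = 197
197 = (4,0,1)_7 → 4³ + 0³ + 1³ = 64 + 0 + 1 = 65
65 = (1,2,2)_7 → 1³ + 2³ + 2³ = 1 + 8 + 8 = 17
17 = (2,3)_7 → 2³ + 3³ = 8 + 27 = 35  — 35 already appeared earlier.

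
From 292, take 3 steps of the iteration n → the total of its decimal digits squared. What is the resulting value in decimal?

292 → 2² + 9² + 2² = 89
89 → 8² + 9² = 145
145 → 1² + 4² + 5² = 42

42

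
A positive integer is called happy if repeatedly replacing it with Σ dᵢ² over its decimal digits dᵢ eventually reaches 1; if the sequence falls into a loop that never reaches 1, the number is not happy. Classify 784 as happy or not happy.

784 → 129
129 → 86
86 → 100
100 → 1  — reached 1.

happy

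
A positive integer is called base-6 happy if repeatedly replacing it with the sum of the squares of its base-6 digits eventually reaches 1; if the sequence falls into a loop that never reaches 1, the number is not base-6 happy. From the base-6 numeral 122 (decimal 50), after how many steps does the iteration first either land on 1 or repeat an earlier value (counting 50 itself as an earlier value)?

11

50 = (1,2,2)_6 → 1² + 2² + 2² = 1 + 4 + 4 = 9
9 = (1,3)_6 → 1² + 3² = 1 + 9 = 10
10 = (1,4)_6 → 1² + 4² = 1 + 16 = 17
17 = (2,5)_6 → 2² + 5² = 4 + 25 = 29
29 = (4,5)_6 → 4² + 5² = 16 + 25 = 41
41 = (1,0,5)_6 → 1² + 0² + 5² = 1 + 0 + 25 = 26
26 = (4,2)_6 → 4² + 2² = 16 + 4 = 20
20 = (3,2)_6 → 3² + 2² = 9 + 4 = 13
13 = (2,1)_6 → 2² + 1² = 4 + 1 = 5
5 = (5)_6 → 5² = 25
25 = (4,1)_6 → 4² + 1² = 16 + 1 = 17  — 17 repeats.
That took 11 steps.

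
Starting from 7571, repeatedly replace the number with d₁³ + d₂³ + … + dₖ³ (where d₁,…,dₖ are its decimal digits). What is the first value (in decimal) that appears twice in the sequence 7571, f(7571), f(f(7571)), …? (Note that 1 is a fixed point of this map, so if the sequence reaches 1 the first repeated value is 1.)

7571 → 7³ + 5³ + 7³ + 1³ = 343 + 125 + 343 + 1 = 812
812 → 8³ + 1³ + 2³ = 512 + 1 + 8 = 521
521 → 5³ + 2³ + 1³ = 125 + 8 + 1 = 134
134 → 1³ + 3³ + 4³ = 1 + 27 + 64 = 92
92 → 9³ + 2³ = 729 + 8 = 737
737 → 7³ + 3³ + 7³ = 343 + 27 + 343 = 713
713 → 7³ + 1³ + 3³ = 343 + 1 + 27 = 371
371 → 3³ + 7³ + 1³ = 27 + 343 + 1 = 371  — 371 already appeared earlier.

371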